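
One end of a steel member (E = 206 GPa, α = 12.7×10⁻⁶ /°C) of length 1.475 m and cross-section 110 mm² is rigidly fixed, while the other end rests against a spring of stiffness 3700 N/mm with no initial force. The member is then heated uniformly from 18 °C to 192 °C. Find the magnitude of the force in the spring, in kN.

P ≈ 9.72 kN

Free thermal expansion: δ_free = αΔT L = 12.7×10⁻⁶ × 174 × 1475 = 3.259 mm.
With a force P in the spring, the elastic change of the member is PL/(AE) and that of the spring is P/k; compatibility requires their sum to equal δ_free.
P [ L/(AE) + 1/k ] = δ_free → P [ 1475/(110×206×10³) + 1/(3700) ] = 3.259.
P = 3.259 / 0.0003354 = 9719 N.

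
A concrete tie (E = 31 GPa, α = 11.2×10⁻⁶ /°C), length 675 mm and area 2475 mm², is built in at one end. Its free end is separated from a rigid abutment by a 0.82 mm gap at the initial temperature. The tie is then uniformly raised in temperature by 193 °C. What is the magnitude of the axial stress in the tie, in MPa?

σ ≈ 29.4 MPa (compressive)

If the wall were absent the tie would grow by αΔT L = 11.2×10⁻⁶ × 193 × 675 = 1.459 mm.
The gap closes (δ_free > 0.82 mm) and the wall then resists a further 1.459 − 0.82 = 0.6391 mm of expansion.
Compatibility: PL/(AE) = 0.6391 mm, so σ = P/A = E × (0.6391/675) = 29.35 MPa.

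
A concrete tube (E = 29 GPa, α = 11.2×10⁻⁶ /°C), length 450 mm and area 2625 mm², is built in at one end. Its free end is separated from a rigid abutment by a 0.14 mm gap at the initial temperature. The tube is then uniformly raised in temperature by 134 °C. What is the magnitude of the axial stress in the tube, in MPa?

σ ≈ 34.5 MPa (compressive)

If the wall were absent the tube would grow by αΔT L = 11.2×10⁻⁶ × 134 × 450 = 0.6754 mm.
The gap closes (δ_free > 0.14 mm) and the wall then resists a further 0.6754 − 0.14 = 0.5354 mm of expansion.
That suppressed elongation corresponds to σ = E·Δ/L = 29×10³ × 0.5354/450 = 34.5 MPa.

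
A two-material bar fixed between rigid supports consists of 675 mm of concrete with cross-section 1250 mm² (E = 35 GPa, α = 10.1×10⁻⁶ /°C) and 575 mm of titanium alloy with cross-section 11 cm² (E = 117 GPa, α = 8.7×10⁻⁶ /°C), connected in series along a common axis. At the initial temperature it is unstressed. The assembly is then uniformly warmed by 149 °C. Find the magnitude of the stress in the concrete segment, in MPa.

If the supports were absent, the total length change would be Σ αᵢΔT Lᵢ = 10.1×10⁻⁶×149×675 + 8.7×10⁻⁶×149×575 = 1.761 mm.
The walls prevent any net length change, so an axial force P (same in every segment) develops. Compatibility: P · Σ Lᵢ/(AᵢEᵢ) = δ_free.
The series flexibility is Σ Lᵢ/(AᵢEᵢ) = 675/(1250×35×10³) + 575/(1100×117×10³) = 1.99×10⁻⁵ mm/N.
Hence P = δ_free / Σ(L/AE) = 1.761/1.99×10⁻⁵ = 88.52 kN (compressive).
σ_{concrete} = P / A = 88520 / 1250 = 70.81 MPa.

σ ≈ 70.8 MPa (compressive)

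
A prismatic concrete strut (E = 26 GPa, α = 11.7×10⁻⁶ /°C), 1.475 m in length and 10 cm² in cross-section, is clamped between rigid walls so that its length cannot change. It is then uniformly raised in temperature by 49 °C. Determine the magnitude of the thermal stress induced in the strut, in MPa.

σ ≈ 14.9 MPa (compressive)

The supports are rigid, so the total axial strain is zero. The restrained thermal strain is ε = αΔT = 11.7×10⁻⁶ × 49 = 573.3×10⁻⁶.
Hence σ = E·αΔT = 26×10³ × 573.3×10⁻⁶ = 14.91 MPa, compressive.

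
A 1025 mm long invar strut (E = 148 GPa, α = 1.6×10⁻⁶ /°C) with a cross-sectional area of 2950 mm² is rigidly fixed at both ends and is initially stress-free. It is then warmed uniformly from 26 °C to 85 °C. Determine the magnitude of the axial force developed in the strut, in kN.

P ≈ 41.2 kN (compressive)

The ends cannot move, so σ = EαΔT = 148×10³ × 1.6×10⁻⁶ × 59 = 13.97 MPa.
P = AEαΔT = 2950 × 148×10³ × 1.6×10⁻⁶ × 59 = 41.22 kN (compressive).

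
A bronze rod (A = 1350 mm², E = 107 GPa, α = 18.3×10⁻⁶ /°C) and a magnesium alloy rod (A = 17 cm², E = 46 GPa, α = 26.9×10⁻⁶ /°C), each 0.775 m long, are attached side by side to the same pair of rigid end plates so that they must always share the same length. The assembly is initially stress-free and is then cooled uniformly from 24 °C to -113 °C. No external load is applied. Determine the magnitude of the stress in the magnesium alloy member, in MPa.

σ ≈ 35.2 MPa (tensile)

The magnesium alloy has the larger α, so on cooling it would change length more than the bronze if both were free. The rigid plates force a common final length, so the magnesium alloy is put into tension and the bronze into compression, with equal and opposite forces P (no external load).
Compatibility of the two members (thermal + elastic change equal): (α₁ − α₂)ΔT = P·[1/(A₁E₁) + 1/(A₂E₂)].
|α₁ − α₂|·ΔT = 8.6×10⁻⁶ × 137 = 0.001178.
1/(A₁E₁) + 1/(A₂E₂) = 1/(1350×107×10³) + 1/(1700×46×10³) = 1.971×10⁻⁸ N⁻¹.
P = 0.001178 / 1.971×10⁻⁸ = 59780 N = 59.78 kN.
σ_{magnesium alloy} = P/A₂ = 59780/1700 = 35.16 MPa, tensile.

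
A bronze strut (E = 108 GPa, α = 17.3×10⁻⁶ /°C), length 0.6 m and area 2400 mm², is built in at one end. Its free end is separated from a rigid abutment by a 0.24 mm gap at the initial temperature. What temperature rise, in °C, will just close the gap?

ΔT ≈ 23.1 °C

The gap closes when αΔT L = 0.24 mm, since the strut is still unstressed at that instant.
So ΔT = g/(αL) = 0.24/(17.3×10⁻⁶ × 600) = 23.12 °C.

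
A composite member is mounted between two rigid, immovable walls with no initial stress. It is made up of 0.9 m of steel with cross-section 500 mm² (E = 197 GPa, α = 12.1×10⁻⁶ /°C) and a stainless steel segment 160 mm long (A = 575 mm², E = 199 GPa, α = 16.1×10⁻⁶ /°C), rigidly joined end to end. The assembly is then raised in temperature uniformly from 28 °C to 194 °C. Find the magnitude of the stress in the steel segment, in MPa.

Free thermal expansion of the whole bar: Σ αᵢΔT Lᵢ = 12.1×10⁻⁶×166×900 + 16.1×10⁻⁶×166×160 = 2.235 mm.
The rigid supports impose zero overall length change; the single axial force P common to all segments must satisfy P Σ Lᵢ/(AᵢEᵢ) = δ_free.
Σ Lᵢ/(AᵢEᵢ) = 900/(500×197×10³) + 160/(575×199×10³) = 1.054×10⁻⁵ mm/N.
P = 2.235 / 1.054×10⁻⁵ = 212200 N = 212.2 kN, compressive.
σ_{steel} = P / A = 212200 / 500 = 424.4 MPa.

σ ≈ 424 MPa (compressive)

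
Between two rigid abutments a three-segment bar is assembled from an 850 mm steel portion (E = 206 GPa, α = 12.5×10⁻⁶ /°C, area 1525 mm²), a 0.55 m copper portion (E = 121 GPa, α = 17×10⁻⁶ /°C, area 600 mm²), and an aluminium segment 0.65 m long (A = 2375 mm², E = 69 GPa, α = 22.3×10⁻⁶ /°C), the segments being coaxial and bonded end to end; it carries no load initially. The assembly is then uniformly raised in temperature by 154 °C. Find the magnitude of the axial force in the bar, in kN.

With the walls removed the bar would change length by δ_free = Σ αᵢΔT Lᵢ = 12.5×10⁻⁶×154×850 + 17×10⁻⁶×154×550 + 22.3×10⁻⁶×154×650 = 5.308 mm.
Since the ends are fixed, an axial force P builds up, equal in every segment, with P · Σ Lᵢ/(AᵢEᵢ) = δ_free.
Σ Lᵢ/(AᵢEᵢ) = 850/(1525×206×10³) + 550/(600×121×10³) + 650/(2375×69×10³) = 1.425×10⁻⁵ mm/N.
P = 5.308 / 1.425×10⁻⁵ = 372600 N = 372.6 kN, compressive.

P ≈ 373 kN (compressive)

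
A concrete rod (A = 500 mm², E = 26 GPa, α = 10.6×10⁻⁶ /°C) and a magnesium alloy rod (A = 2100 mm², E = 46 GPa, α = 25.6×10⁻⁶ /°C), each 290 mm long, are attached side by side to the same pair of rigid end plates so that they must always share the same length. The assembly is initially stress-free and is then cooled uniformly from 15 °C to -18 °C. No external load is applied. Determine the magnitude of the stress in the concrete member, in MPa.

σ ≈ 11.3 MPa (compressive)

Both members must finish at the same length. With the larger α, the magnesium alloy tends to over-contract; the plates restrain it, putting the magnesium alloy in tension and the concrete in compression. With no external load the two internal forces are equal and opposite, magnitude P.
Equating the net (thermal + elastic) strains gives |α₁ − α₂|·ΔT = P·[1/(A₁E₁) + 1/(A₂E₂)].
|α₁ − α₂|·ΔT = 15×10⁻⁶ × 33 = 0.000495.
1/(A₁E₁) + 1/(A₂E₂) = 1/(500×26×10³) + 1/(2100×46×10³) = 8.728×10⁻⁸ N⁻¹.
So P = 0.000495 / 8.728×10⁻⁸ = 5.672 kN.
σ_{concrete} = P/A₁ = 5672/500 = 11.34 MPa, compressive.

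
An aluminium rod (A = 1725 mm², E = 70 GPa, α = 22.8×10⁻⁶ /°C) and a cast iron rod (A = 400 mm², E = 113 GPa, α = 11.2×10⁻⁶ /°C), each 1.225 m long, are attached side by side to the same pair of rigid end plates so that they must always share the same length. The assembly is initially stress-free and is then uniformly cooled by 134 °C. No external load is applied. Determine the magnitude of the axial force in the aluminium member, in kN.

The aluminium has the larger α, so on cooling it would change length more than the cast iron if both were free. The rigid plates force a common final length, so the aluminium is put into tension and the cast iron into compression, with equal and opposite forces P (no external load).
Equating the net (thermal + elastic) strains gives |α₁ − α₂|·ΔT = P·[1/(A₁E₁) + 1/(A₂E₂)].
|α₁ − α₂|·ΔT = 11.6×10⁻⁶ × 134 = 0.001554.
1/(A₁E₁) + 1/(A₂E₂) = 1/(1725×70×10³) + 1/(400×113×10³) = 3.041×10⁻⁸ N⁻¹.
So P = 0.001554 / 3.041×10⁻⁸ = 51.12 kN.

P ≈ 51.1 kN (tensile in the aluminium)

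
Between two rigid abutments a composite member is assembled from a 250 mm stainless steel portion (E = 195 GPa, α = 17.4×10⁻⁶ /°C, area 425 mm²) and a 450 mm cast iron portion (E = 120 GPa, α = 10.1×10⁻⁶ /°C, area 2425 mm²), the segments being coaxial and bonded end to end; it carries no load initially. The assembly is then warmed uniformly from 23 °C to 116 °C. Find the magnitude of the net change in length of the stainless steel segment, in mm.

|ΔL| ≈ 0.142 mm

Free thermal expansion of the whole bar: Σ αᵢΔT Lᵢ = 17.4×10⁻⁶×93×250 + 10.1×10⁻⁶×93×450 = 0.8272 mm.
Since the ends are fixed, an axial force P builds up, equal in every segment, with P · Σ Lᵢ/(AᵢEᵢ) = δ_free.
The series flexibility is Σ Lᵢ/(AᵢEᵢ) = 250/(425×195×10³) + 450/(2425×120×10³) = 4.563×10⁻⁶ mm/N.
So P = 0.8272 / 4.563×10⁻⁶ = 181.3 kN, compressive.
For the stainless steel segment, free thermal change = 17.4×10⁻⁶×93×250 = 0.4046 mm and elastic change from P = 181300×250/(425×195×10³) = 0.5469 mm; these oppose, so the net change is 0.142 mm (segment shortens).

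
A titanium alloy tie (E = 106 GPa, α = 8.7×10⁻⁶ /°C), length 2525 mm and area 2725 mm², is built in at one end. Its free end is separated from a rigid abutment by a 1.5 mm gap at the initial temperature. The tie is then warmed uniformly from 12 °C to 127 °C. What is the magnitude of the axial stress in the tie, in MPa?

Free thermal elongation = αΔT L = 8.7×10⁻⁶ × 115 × 2525 = 2.526 mm.
This exceeds the 1.5 mm gap, so the wall pushes back. The portion of expansion that must be recovered elastically is δ_free − gap = 2.526 − 1.5 = 1.026 mm.
That suppressed elongation corresponds to σ = E·Δ/L = 106×10³ × 1.026/2525 = 43.08 MPa.

σ ≈ 43.1 MPa (compressive)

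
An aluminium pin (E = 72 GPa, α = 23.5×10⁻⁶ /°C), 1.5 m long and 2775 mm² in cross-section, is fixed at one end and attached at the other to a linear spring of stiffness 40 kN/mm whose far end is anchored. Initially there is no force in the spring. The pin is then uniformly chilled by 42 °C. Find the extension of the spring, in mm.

δ ≈ 1.14 mm

If the spring were absent the pin would shorten by αΔT L = 23.5×10⁻⁶ × 42 × 1500 = 1.481 mm.
Let P be the tensile force in the spring. The pin extends elastically by PL/(AE) and the spring stretches by P/k; together these equal δ_free.
So P = δ_free / [L/(AE) + 1/k] = 1.481 / [ 1500/(2775×72×10³) + 1/(40×10³) ].
P = 1.481 / 3.251×10⁻⁵ = 45540 N.
Spring extension = P/k = 45540/(40×10³) = 1.139 mm.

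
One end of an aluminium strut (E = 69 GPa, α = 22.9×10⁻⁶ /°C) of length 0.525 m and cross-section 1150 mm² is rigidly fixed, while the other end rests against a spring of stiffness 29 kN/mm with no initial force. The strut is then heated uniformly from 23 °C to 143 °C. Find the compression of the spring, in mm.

Free thermal expansion: δ_free = αΔT L = 22.9×10⁻⁶ × 120 × 525 = 1.443 mm.
With a force P in the spring, the elastic change of the strut is PL/(AE) and that of the spring is P/k; compatibility requires their sum to equal δ_free.
So P = δ_free / [L/(AE) + 1/k] = 1.443 / [ 525/(1150×69×10³) + 1/(29×10³) ].
P = 1.443 / 4.11×10⁻⁵ = 35100 N.
Spring compression = P/k = 35100/(29×10³) = 1.21 mm.

δ ≈ 1.21 mm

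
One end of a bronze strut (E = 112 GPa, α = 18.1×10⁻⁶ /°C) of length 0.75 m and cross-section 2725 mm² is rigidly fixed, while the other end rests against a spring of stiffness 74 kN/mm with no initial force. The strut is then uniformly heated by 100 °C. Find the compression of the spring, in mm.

If the spring were absent the strut would lengthen by αΔT L = 18.1×10⁻⁶ × 100 × 750 = 1.357 mm.
With a force P in the spring, the elastic change of the strut is PL/(AE) and that of the spring is P/k; compatibility requires their sum to equal δ_free.
P [ L/(AE) + 1/k ] = δ_free → P [ 750/(2725×112×10³) + 1/(74×10³) ] = 1.357.
P = 1.357 / 1.597×10⁻⁵ = 85000 N.
Spring compression = P/k = 85000/(74×10³) = 1.149 mm.

δ ≈ 1.15 mm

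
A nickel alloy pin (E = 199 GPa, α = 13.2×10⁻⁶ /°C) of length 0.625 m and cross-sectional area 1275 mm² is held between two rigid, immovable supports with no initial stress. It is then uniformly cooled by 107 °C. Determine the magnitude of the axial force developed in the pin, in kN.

Full restraint means ε = 0, so the stress is σ = EαΔT = 199×10³ × 13.2×10⁻⁶ × 107 = 281.1 MPa.
Axial force P = σA = 281.1 × 1275 = 358400 N = 358.4 kN, tensile.

P ≈ 358 kN (tensile)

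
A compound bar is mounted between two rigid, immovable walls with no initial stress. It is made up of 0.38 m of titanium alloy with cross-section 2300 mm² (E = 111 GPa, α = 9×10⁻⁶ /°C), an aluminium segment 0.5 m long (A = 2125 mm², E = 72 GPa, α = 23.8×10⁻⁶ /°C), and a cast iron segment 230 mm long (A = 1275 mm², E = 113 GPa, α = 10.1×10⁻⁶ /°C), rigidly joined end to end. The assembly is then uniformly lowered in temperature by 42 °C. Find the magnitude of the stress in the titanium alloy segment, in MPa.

σ ≈ 50.7 MPa (tensile)

Free thermal contraction of the whole bar: Σ αᵢΔT Lᵢ = 9×10⁻⁶×42×380 + 23.8×10⁻⁶×42×500 + 10.1×10⁻⁶×42×230 = 0.741 mm.
The rigid supports impose zero overall length change; the single axial force P common to all segments must satisfy P Σ Lᵢ/(AᵢEᵢ) = δ_free.
The series flexibility is Σ Lᵢ/(AᵢEᵢ) = 380/(2300×111×10³) + 500/(2125×72×10³) + 230/(1275×113×10³) = 6.353×10⁻⁶ mm/N.
So P = 0.741 / 6.353×10⁻⁶ = 116.6 kN, tensile.
σ_{titanium alloy} = P / A = 116600 / 2300 = 50.71 MPa.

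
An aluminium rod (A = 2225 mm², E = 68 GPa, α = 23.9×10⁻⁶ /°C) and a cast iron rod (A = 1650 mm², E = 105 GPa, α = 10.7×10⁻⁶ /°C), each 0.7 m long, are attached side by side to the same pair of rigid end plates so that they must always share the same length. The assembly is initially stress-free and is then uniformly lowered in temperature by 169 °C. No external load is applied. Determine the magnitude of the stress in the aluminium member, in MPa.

Both members must finish at the same length. With the larger α, the aluminium tends to over-contract; the plates restrain it, putting the aluminium in tension and the cast iron in compression. With no external load the two internal forces are equal and opposite, magnitude P.
Equating the net (thermal + elastic) strains gives |α₁ − α₂|·ΔT = P·[1/(A₁E₁) + 1/(A₂E₂)].
|α₁ − α₂|·ΔT = 13.2×10⁻⁶ × 169 = 0.002231.
1/(A₁E₁) + 1/(A₂E₂) = 1/(2225×68×10³) + 1/(1650×105×10³) = 1.238×10⁻⁸ N⁻¹.
So P = 0.002231 / 1.238×10⁻⁸ = 180.2 kN.
σ_{aluminium} = P/A₁ = 180200/2225 = 80.98 MPa, tensile.

σ ≈ 81 MPa (tensile)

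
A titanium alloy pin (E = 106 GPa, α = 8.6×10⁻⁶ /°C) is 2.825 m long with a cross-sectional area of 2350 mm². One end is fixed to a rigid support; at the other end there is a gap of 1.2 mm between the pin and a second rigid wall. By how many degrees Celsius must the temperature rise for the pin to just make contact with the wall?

ΔT ≈ 49.4 °C

Contact occurs when the free expansion equals the gap: αΔT L = 1.2 mm.
ΔT = 1.2 / (8.6×10⁻⁶ × 2825) = 49.39 °C.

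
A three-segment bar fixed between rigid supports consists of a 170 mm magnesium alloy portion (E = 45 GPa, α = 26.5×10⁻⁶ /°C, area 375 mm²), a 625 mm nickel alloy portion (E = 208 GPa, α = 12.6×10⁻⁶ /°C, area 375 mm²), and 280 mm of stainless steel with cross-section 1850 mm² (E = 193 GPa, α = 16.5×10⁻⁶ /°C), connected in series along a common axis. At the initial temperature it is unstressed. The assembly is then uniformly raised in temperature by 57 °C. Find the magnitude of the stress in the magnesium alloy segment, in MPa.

σ ≈ 137 MPa (compressive)

Free thermal expansion of the whole bar: Σ αᵢΔT Lᵢ = 26.5×10⁻⁶×57×170 + 12.6×10⁻⁶×57×625 + 16.5×10⁻⁶×57×280 = 0.969 mm.
Since the ends are fixed, an axial force P builds up, equal in every segment, with P · Σ Lᵢ/(AᵢEᵢ) = δ_free.
Σ Lᵢ/(AᵢEᵢ) = 170/(375×45×10³) + 625/(375×208×10³) + 280/(1850×193×10³) = 1.887×10⁻⁵ mm/N.
So P = 0.969 / 1.887×10⁻⁵ = 51.35 kN, compressive.
σ_{magnesium alloy} = P / A = 51350 / 375 = 136.9 MPa.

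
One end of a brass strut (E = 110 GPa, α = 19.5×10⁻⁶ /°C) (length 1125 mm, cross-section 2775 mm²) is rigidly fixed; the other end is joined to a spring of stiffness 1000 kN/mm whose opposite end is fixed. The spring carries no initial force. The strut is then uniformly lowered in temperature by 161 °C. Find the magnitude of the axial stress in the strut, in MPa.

σ ≈ 272 MPa (tensile)

If the spring were absent the strut would shorten by αΔT L = 19.5×10⁻⁶ × 161 × 1125 = 3.532 mm.
Let P be the tensile force in the spring. The strut extends elastically by PL/(AE) and the spring stretches by P/k; together these equal δ_free.
So P = δ_free / [L/(AE) + 1/k] = 3.532 / [ 1125/(2775×110×10³) + 1/(1000×10³) ].
P = 3.532 / 4.686×10⁻⁶ = 753800 N.
σ = P/A = 753800/2775 = 271.6 MPa.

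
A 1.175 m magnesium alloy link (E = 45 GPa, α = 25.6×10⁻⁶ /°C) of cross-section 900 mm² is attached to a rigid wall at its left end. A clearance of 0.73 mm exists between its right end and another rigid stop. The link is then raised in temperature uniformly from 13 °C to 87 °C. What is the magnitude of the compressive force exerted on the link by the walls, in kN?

Free thermal elongation = αΔT L = 25.6×10⁻⁶ × 74 × 1175 = 2.226 mm.
This exceeds the 0.73 mm gap, so the wall pushes back. The portion of expansion that must be recovered elastically is δ_free − gap = 2.226 − 0.73 = 1.496 mm.
That suppressed elongation corresponds to σ = E·Δ/L = 45×10³ × 1.496/1175 = 57.29 MPa.
Force on the wall = σA = 57.29 × 900 mm² = 51.56 kN.

P ≈ 51.6 kN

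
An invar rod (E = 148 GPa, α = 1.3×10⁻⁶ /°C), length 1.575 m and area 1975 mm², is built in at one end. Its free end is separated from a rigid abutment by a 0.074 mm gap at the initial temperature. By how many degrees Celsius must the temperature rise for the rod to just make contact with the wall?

Contact occurs when the free expansion equals the gap: αΔT L = 0.074 mm.
ΔT = 0.074 / (1.3×10⁻⁶ × 1575) = 36.14 °C.

ΔT ≈ 36.1 °C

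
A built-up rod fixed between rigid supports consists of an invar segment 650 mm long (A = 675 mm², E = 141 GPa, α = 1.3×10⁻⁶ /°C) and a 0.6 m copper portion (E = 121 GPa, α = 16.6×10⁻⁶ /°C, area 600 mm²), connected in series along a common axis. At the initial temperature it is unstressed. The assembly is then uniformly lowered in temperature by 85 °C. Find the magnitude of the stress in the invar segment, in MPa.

With the walls removed the bar would change length by δ_free = Σ αᵢΔT Lᵢ = 1.3×10⁻⁶×85×650 + 16.6×10⁻⁶×85×600 = 0.9184 mm.
Since the ends are fixed, an axial force P builds up, equal in every segment, with P · Σ Lᵢ/(AᵢEᵢ) = δ_free.
Σ Lᵢ/(AᵢEᵢ) = 650/(675×141×10³) + 600/(600×121×10³) = 1.509×10⁻⁵ mm/N.
So P = 0.9184 / 1.509×10⁻⁵ = 60.85 kN, tensile.
σ_{invar} = P / A = 60850 / 675 = 90.14 MPa.

σ ≈ 90.1 MPa (tensile)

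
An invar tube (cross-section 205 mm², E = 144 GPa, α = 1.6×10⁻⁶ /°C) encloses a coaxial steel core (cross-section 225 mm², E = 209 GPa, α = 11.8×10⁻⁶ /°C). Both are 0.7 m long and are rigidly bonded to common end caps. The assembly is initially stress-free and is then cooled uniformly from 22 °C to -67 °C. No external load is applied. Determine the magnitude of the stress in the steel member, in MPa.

σ ≈ 73.2 MPa (tensile)

The steel has the larger α, so on cooling it would change length more than the invar if both were free. The rigid plates force a common final length, so the steel is put into tension and the invar into compression, with equal and opposite forces P (no external load).
Compatibility of the two members (thermal + elastic change equal): (α₁ − α₂)ΔT = P·[1/(A₁E₁) + 1/(A₂E₂)].
|α₁ − α₂|·ΔT = 10.2×10⁻⁶ × 89 = 0.0009078.
1/(A₁E₁) + 1/(A₂E₂) = 1/(205×144×10³) + 1/(225×209×10³) = 5.514×10⁻⁸ N⁻¹.
So P = 0.0009078 / 5.514×10⁻⁸ = 16.46 kN.
σ_{steel} = P/A₂ = 16460/225 = 73.17 MPa, tensile.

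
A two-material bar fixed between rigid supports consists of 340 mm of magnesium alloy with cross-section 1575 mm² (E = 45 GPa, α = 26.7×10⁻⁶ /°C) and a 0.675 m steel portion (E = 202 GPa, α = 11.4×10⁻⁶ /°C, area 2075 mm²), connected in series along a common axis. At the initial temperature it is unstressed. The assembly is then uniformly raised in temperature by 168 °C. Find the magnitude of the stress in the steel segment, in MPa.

Free thermal expansion of the whole bar: Σ αᵢΔT Lᵢ = 26.7×10⁻⁶×168×340 + 11.4×10⁻⁶×168×675 = 2.818 mm.
The rigid supports impose zero overall length change; the single axial force P common to all segments must satisfy P Σ Lᵢ/(AᵢEᵢ) = δ_free.
Σ Lᵢ/(AᵢEᵢ) = 340/(1575×45×10³) + 675/(2075×202×10³) = 6.408×10⁻⁶ mm/N.
P = 2.818 / 6.408×10⁻⁶ = 439800 N = 439.8 kN, compressive.
σ_{steel} = P / A = 439800 / 2075 = 211.9 MPa.

σ ≈ 212 MPa (compressive)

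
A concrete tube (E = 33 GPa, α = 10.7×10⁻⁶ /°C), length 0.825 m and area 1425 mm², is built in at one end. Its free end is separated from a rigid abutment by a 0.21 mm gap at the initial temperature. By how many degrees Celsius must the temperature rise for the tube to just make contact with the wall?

The gap closes when αΔT L = 0.21 mm, since the tube is still unstressed at that instant.
So ΔT = g/(αL) = 0.21/(10.7×10⁻⁶ × 825) = 23.79 °C.

ΔT ≈ 23.8 °C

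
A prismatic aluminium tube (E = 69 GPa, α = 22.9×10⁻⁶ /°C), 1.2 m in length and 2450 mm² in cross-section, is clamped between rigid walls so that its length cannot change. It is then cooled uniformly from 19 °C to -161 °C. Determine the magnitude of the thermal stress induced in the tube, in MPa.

σ ≈ 284 MPa (tensile)

The supports are rigid, so the total axial strain is zero. The restrained thermal strain is ε = αΔT = 22.9×10⁻⁶ × 180 = 4122×10⁻⁶.
Hence σ = E·αΔT = 69×10³ × 4122×10⁻⁶ = 284.4 MPa, tensile.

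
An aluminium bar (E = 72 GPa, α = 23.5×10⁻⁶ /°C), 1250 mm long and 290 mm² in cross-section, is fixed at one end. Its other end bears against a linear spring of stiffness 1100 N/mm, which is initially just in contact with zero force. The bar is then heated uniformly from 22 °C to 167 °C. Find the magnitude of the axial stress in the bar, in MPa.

σ ≈ 15.2 MPa (compressive)

The unrestrained thermal change is αΔT L = 23.5×10⁻⁶ × 145 × 1250 = 4.259 mm.
With a force P in the spring, the elastic change of the bar is PL/(AE) and that of the spring is P/k; compatibility requires their sum to equal δ_free.
So P = δ_free / [L/(AE) + 1/k] = 4.259 / [ 1250/(290×72×10³) + 1/(1100) ].
P = 4.259 / 0.000969 = 4396 N.
σ = P/A = 4396/290 = 15.16 MPa.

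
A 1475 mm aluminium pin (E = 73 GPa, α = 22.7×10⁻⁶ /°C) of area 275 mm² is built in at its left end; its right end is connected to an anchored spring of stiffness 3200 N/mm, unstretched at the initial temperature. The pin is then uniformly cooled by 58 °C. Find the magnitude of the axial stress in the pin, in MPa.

σ ≈ 18.3 MPa (tensile)

Free thermal contraction: δ_free = αΔT L = 22.7×10⁻⁶ × 58 × 1475 = 1.942 mm.
Let P be the tensile force in the spring. The pin extends elastically by PL/(AE) and the spring stretches by P/k; together these equal δ_free.
So P = δ_free / [L/(AE) + 1/k] = 1.942 / [ 1475/(275×73×10³) + 1/(3200) ].
P = 1.942 / 0.000386 = 5031 N.
σ = P/A = 5031/275 = 18.3 MPa.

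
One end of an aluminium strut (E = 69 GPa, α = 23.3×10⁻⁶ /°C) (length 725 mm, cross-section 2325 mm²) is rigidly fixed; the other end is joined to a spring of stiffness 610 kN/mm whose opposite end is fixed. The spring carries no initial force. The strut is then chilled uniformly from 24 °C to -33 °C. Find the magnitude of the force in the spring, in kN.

P ≈ 156 kN

Free thermal contraction: δ_free = αΔT L = 23.3×10⁻⁶ × 57 × 725 = 0.9629 mm.
With a force P in the spring, the elastic change of the strut is PL/(AE) and that of the spring is P/k; compatibility requires their sum to equal δ_free.
P [ L/(AE) + 1/k ] = δ_free → P [ 725/(2325×69×10³) + 1/(610×10³) ] = 0.9629.
P = 0.9629 / 6.159×10⁻⁶ = 156300 N.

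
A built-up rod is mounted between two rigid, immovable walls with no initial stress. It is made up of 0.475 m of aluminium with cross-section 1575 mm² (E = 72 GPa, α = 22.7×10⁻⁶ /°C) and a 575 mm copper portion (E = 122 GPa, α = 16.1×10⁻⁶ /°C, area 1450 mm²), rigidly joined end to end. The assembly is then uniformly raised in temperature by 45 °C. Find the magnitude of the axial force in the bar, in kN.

P ≈ 121 kN (compressive)

With the walls removed the bar would change length by δ_free = Σ αᵢΔT Lᵢ = 22.7×10⁻⁶×45×475 + 16.1×10⁻⁶×45×575 = 0.9018 mm.
Since the ends are fixed, an axial force P builds up, equal in every segment, with P · Σ Lᵢ/(AᵢEᵢ) = δ_free.
Σ Lᵢ/(AᵢEᵢ) = 475/(1575×72×10³) + 575/(1450×122×10³) = 7.439×10⁻⁶ mm/N.
So P = 0.9018 / 7.439×10⁻⁶ = 121.2 kN, compressive.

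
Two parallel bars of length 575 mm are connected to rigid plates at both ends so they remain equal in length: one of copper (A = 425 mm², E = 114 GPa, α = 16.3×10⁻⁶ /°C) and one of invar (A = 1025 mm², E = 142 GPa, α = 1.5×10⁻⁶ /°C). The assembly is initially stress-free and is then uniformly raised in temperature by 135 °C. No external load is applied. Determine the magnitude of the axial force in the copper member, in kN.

P ≈ 72.6 kN (compressive in the copper)

The copper has the larger α, so on heating it would change length more than the invar if both were free. The rigid plates force a common final length, so the copper is put into compression and the invar into tension, with equal and opposite forces P (no external load).
Compatibility of the two members (thermal + elastic change equal): (α₁ − α₂)ΔT = P·[1/(A₁E₁) + 1/(A₂E₂)].
|α₁ − α₂|·ΔT = 14.8×10⁻⁶ × 135 = 0.001998.
1/(A₁E₁) + 1/(A₂E₂) = 1/(425×114×10³) + 1/(1025×142×10³) = 2.751×10⁻⁸ N⁻¹.
So P = 0.001998 / 2.751×10⁻⁸ = 72.63 kN.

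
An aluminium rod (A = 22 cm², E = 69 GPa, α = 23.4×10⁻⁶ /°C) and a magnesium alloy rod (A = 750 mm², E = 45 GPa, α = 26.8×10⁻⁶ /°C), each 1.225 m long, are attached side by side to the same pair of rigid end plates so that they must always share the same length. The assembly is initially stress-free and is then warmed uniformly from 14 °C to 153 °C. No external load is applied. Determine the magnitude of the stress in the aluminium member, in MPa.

σ ≈ 5.93 MPa (tensile)

Equilibrium of a rigid end plate with no external load gives equal and opposite internal forces ±P in the two members. Since α_{magnesium alloy} > α_{aluminium}, heating drives the magnesium alloy into compression and the aluminium into tension.
Compatibility of the two members (thermal + elastic change equal): (α₁ − α₂)ΔT = P·[1/(A₁E₁) + 1/(A₂E₂)].
|α₁ − α₂|·ΔT = 3.4×10⁻⁶ × 139 = 0.0004726.
1/(A₁E₁) + 1/(A₂E₂) = 1/(2200×69×10³) + 1/(750×45×10³) = 3.622×10⁻⁸ N⁻¹.
P = 0.0004726 / 3.622×10⁻⁸ = 13050 N = 13.05 kN.
σ_{aluminium} = P/A₁ = 13050/2200 = 5.931 MPa, tensile.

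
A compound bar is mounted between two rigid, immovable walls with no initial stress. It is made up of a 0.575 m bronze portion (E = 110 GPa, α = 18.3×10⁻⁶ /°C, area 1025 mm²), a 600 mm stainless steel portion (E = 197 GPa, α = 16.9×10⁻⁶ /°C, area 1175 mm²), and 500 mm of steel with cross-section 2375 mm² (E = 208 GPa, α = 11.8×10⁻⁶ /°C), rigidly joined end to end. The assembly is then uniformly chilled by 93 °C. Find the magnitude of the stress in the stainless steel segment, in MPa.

Free thermal contraction of the whole bar: Σ αᵢΔT Lᵢ = 18.3×10⁻⁶×93×575 + 16.9×10⁻⁶×93×600 + 11.8×10⁻⁶×93×500 = 2.47 mm.
Since the ends are fixed, an axial force P builds up, equal in every segment, with P · Σ Lᵢ/(AᵢEᵢ) = δ_free.
Σ Lᵢ/(AᵢEᵢ) = 575/(1025×110×10³) + 600/(1175×197×10³) + 500/(2375×208×10³) = 8.704×10⁻⁶ mm/N.
Hence P = δ_free / Σ(L/AE) = 2.47/8.704×10⁻⁶ = 283.8 kN (tensile).
σ_{stainless steel} = P / A = 283800 / 1175 = 241.5 MPa.

σ ≈ 242 MPa (tensile)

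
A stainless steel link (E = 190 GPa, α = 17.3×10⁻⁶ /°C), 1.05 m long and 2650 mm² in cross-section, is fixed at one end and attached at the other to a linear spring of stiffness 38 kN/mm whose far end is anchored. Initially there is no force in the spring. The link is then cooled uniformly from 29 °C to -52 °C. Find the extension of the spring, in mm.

δ ≈ 1.36 mm

Free thermal contraction: δ_free = αΔT L = 17.3×10⁻⁶ × 81 × 1050 = 1.471 mm.
Let P be the tensile force in the spring. The link extends elastically by PL/(AE) and the spring stretches by P/k; together these equal δ_free.
So P = δ_free / [L/(AE) + 1/k] = 1.471 / [ 1050/(2650×190×10³) + 1/(38×10³) ].
P = 1.471 / 2.84×10⁻⁵ = 51810 N.
Spring extension = P/k = 51810/(38×10³) = 1.363 mm.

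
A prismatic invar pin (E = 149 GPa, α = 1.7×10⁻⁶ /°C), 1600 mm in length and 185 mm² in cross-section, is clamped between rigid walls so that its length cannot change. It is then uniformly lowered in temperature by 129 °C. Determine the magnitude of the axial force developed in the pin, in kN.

The ends cannot move, so σ = EαΔT = 149×10³ × 1.7×10⁻⁶ × 129 = 32.68 MPa.
Then P = σA = 32.68 × 185 mm² = 6.045 kN, tensile.

P ≈ 6.05 kN (tensile)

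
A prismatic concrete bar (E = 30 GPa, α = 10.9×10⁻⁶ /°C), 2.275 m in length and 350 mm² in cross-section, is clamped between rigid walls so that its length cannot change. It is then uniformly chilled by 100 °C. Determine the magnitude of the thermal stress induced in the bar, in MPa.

The supports are rigid, so the total axial strain is zero. The restrained thermal strain is ε = αΔT = 10.9×10⁻⁶ × 100 = 1090×10⁻⁶.
The stress required to suppress this strain is σ = Eε = 30×10³ × 1090×10⁻⁶ = 32.7 MPa, tensile since the bar is trying to contract.

σ ≈ 32.7 MPa (tensile)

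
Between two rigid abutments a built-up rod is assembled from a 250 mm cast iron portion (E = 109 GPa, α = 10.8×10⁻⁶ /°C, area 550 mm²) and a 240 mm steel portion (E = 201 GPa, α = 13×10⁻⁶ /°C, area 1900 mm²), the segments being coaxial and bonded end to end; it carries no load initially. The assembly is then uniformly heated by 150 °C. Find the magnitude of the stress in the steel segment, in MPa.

Free thermal expansion of the whole bar: Σ αᵢΔT Lᵢ = 10.8×10⁻⁶×150×250 + 13×10⁻⁶×150×240 = 0.873 mm.
Since the ends are fixed, an axial force P builds up, equal in every segment, with P · Σ Lᵢ/(AᵢEᵢ) = δ_free.
The series flexibility is Σ Lᵢ/(AᵢEᵢ) = 250/(550×109×10³) + 240/(1900×201×10³) = 4.799×10⁻⁶ mm/N.
P = 0.873 / 4.799×10⁻⁶ = 181900 N = 181.9 kN, compressive.
σ_{steel} = P / A = 181900 / 1900 = 95.75 MPa.

σ ≈ 95.8 MPa (compressive)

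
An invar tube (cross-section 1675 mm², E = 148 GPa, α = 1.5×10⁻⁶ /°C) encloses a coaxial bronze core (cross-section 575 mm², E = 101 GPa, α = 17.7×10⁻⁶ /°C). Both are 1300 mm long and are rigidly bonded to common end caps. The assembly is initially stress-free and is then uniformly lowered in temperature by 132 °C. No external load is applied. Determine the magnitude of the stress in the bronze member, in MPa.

The bronze has the larger α, so on cooling it would change length more than the invar if both were free. The rigid plates force a common final length, so the bronze is put into tension and the invar into compression, with equal and opposite forces P (no external load).
Setting the final lengths equal and cancelling L: (α₁ − α₂)ΔT = P/(A₁E₁) + P/(A₂E₂).
|α₁ − α₂|·ΔT = 16.2×10⁻⁶ × 132 = 0.002138.
1/(A₁E₁) + 1/(A₂E₂) = 1/(1675×148×10³) + 1/(575×101×10³) = 2.125×10⁻⁸ N⁻¹.
P = 0.002138 / 2.125×10⁻⁸ = 100600 N = 100.6 kN.
σ_{bronze} = P/A₂ = 100600/575 = 175 MPa, tensile.

σ ≈ 175 MPa (tensile)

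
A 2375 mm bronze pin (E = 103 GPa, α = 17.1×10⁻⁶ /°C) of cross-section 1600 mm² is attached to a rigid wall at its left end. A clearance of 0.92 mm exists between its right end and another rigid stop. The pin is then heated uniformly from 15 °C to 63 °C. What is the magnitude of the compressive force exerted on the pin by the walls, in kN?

Unrestrained expansion: δ_free = αΔT L = 17.1×10⁻⁶ × 48 × 2375 = 1.949 mm.
After closing the 0.92 mm clearance, 1.949 − 0.92 = 1.029 mm of expansion remains to be suppressed by the wall.
Compatibility: PL/(AE) = 1.029 mm, so σ = P/A = E × (1.029/2375) = 44.64 MPa.
P = σA = 44.64 × 1600 = 71.43 kN.

P ≈ 71.4 kN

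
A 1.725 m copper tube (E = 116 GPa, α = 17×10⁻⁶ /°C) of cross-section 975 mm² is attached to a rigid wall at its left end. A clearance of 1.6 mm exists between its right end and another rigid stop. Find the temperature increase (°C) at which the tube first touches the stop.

The gap closes when αΔT L = 1.6 mm, since the tube is still unstressed at that instant.
So ΔT = g/(αL) = 1.6/(17×10⁻⁶ × 1725) = 54.56 °C.

ΔT ≈ 54.6 °C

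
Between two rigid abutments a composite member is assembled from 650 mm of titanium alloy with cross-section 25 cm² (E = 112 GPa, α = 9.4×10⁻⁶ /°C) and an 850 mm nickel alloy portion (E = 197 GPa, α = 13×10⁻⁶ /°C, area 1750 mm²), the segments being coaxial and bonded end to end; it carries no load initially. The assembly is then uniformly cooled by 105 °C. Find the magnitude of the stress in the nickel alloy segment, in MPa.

σ ≈ 215 MPa (tensile)

Free thermal contraction of the whole bar: Σ αᵢΔT Lᵢ = 9.4×10⁻⁶×105×650 + 13×10⁻⁶×105×850 = 1.802 mm.
Since the ends are fixed, an axial force P builds up, equal in every segment, with P · Σ Lᵢ/(AᵢEᵢ) = δ_free.
Σ Lᵢ/(AᵢEᵢ) = 650/(2500×112×10³) + 850/(1750×197×10³) = 4.787×10⁻⁶ mm/N.
P = 1.802 / 4.787×10⁻⁶ = 376400 N = 376.4 kN, tensile.
σ_{nickel alloy} = P / A = 376400 / 1750 = 215.1 MPa.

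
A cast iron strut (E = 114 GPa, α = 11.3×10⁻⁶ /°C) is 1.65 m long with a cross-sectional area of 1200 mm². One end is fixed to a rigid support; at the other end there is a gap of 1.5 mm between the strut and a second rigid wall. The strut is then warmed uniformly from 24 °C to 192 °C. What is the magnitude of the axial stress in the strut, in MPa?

σ ≈ 113 MPa (compressive)

Free thermal elongation = αΔT L = 11.3×10⁻⁶ × 168 × 1650 = 3.132 mm.
The gap closes (δ_free > 1.5 mm) and the wall then resists a further 3.132 − 1.5 = 1.632 mm of expansion.
That suppressed elongation corresponds to σ = E·Δ/L = 114×10³ × 1.632/1650 = 112.8 MPa.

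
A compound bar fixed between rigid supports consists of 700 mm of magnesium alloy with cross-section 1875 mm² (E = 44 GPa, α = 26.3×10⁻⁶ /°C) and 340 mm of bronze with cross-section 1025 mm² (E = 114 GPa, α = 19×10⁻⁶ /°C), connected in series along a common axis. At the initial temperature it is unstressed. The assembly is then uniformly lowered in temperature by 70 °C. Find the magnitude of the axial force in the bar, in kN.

P ≈ 153 kN (tensile)

Free thermal contraction of the whole bar: Σ αᵢΔT Lᵢ = 26.3×10⁻⁶×70×700 + 19×10⁻⁶×70×340 = 1.741 mm.
Since the ends are fixed, an axial force P builds up, equal in every segment, with P · Σ Lᵢ/(AᵢEᵢ) = δ_free.
Σ Lᵢ/(AᵢEᵢ) = 700/(1875×44×10³) + 340/(1025×114×10³) = 1.139×10⁻⁵ mm/N.
So P = 1.741 / 1.139×10⁻⁵ = 152.8 kN, tensile.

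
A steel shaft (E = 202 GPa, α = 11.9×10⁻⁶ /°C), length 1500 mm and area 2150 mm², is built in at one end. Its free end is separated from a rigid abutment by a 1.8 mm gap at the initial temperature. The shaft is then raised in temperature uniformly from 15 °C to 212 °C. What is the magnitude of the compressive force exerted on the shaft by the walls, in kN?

P ≈ 497 kN

Unrestrained expansion: δ_free = αΔT L = 11.9×10⁻⁶ × 197 × 1500 = 3.516 mm.
This exceeds the 1.8 mm gap, so the wall pushes back. The portion of expansion that must be recovered elastically is δ_free − gap = 3.516 − 1.8 = 1.716 mm.
That suppressed elongation corresponds to σ = E·Δ/L = 202×10³ × 1.716/1500 = 231.1 MPa.
P = σA = 231.1 × 2150 = 497 kN.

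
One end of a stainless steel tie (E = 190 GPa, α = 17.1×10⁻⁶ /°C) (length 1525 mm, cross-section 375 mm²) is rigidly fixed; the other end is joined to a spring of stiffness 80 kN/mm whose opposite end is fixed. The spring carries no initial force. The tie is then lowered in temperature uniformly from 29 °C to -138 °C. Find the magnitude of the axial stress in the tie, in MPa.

σ ≈ 343 MPa (tensile)

The unrestrained thermal change is αΔT L = 17.1×10⁻⁶ × 167 × 1525 = 4.355 mm.
With a force P in the spring, the elastic change of the tie is PL/(AE) and that of the spring is P/k; compatibility requires their sum to equal δ_free.
So P = δ_free / [L/(AE) + 1/k] = 4.355 / [ 1525/(375×190×10³) + 1/(80×10³) ].
P = 4.355 / 3.39×10⁻⁵ = 128500 N.
σ = P/A = 128500/375 = 342.5 MPa.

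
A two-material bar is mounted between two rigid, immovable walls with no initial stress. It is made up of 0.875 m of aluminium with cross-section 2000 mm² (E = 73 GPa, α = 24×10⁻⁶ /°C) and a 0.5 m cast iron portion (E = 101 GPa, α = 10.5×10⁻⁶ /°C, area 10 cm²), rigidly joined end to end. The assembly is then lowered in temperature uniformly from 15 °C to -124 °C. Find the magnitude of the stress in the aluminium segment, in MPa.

σ ≈ 167 MPa (tensile)

Free thermal contraction of the whole bar: Σ αᵢΔT Lᵢ = 24×10⁻⁶×139×875 + 10.5×10⁻⁶×139×500 = 3.649 mm.
The rigid supports impose zero overall length change; the single axial force P common to all segments must satisfy P Σ Lᵢ/(AᵢEᵢ) = δ_free.
The series flexibility is Σ Lᵢ/(AᵢEᵢ) = 875/(2000×73×10³) + 500/(1000×101×10³) = 1.094×10⁻⁵ mm/N.
P = 3.649 / 1.094×10⁻⁵ = 333400 N = 333.4 kN, tensile.
σ_{aluminium} = P / A = 333400 / 2000 = 166.7 MPa.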